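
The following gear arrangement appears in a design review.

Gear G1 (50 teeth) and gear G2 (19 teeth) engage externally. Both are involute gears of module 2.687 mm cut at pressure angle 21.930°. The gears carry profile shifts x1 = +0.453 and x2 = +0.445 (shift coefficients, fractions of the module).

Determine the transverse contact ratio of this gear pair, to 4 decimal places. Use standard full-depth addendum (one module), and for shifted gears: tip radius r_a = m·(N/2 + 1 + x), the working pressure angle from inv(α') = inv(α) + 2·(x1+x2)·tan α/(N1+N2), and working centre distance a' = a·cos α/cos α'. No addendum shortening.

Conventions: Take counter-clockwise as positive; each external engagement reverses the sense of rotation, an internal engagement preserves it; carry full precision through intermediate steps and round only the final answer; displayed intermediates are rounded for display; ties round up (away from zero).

recognized (one external pair, fixed centres): single-mesh tooth geometry, m = 2.687, N1 = 50, N2 = 19
base radii: r_b1 = 62.314273, r_b2 = 23.679424
tip radii: r_a1 = 71.079211, r_a2 = 29.409215
inv(α') = inv(21.930°) + 2·(+0.453+0.445)·tan α/(50+19) = 0.03033448  ⇒  α' = 25.09423°
a' = a·cos α / cos α' = 92.7015·cos 21.930°/cos 25.09423° = 94.956493
action lengths: √(r_a1²−r_b1²) = 34.193357, √(r_a2²−r_b2²) = 17.440952
base pitch p_b = π·m·cos α = 7.830642
CR = (34.193357 + 17.440952 − 94.956493·sin 25.09423°)/7.830642 = 1.451029
contact ratio ≈ 1.4510

1.4510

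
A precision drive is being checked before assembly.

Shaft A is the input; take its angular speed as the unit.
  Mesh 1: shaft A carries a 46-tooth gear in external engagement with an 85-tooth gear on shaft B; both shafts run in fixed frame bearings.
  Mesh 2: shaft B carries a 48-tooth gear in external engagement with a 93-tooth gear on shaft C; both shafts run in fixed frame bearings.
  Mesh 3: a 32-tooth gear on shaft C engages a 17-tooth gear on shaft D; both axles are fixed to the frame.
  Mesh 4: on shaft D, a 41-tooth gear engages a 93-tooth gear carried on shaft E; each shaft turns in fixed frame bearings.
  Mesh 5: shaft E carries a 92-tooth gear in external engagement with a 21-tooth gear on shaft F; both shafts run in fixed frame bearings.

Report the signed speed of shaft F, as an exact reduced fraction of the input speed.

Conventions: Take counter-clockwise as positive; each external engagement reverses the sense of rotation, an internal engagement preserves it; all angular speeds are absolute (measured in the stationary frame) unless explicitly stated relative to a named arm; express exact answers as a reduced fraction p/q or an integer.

-88838144/87484635

5-mesh fixed-axis compound train (all bearings frame-fixed)
mesh 1 [46T→85T]: |ω|/ω_in = 1×46/85 = 46/85, sense flips to −
mesh 2 [48T→93T]: |ω|/ω_in = (46/85)×48/93 = 736/2635, sense flips to +
mesh 3 [32T→17T]: |ω|/ω_in = (736/2635)×32/17 = 23552/44795, sense flips to −
mesh 4 [41T→93T]: |ω|/ω_in = (23552/44795)×41/93 = 965632/4165935, sense flips to +
mesh 5 [92T→21T]: |ω|/ω_in = (965632/4165935)×92/21 = 88838144/87484635, sense flips to −
signed output speed (× input speed) = -88838144/87484635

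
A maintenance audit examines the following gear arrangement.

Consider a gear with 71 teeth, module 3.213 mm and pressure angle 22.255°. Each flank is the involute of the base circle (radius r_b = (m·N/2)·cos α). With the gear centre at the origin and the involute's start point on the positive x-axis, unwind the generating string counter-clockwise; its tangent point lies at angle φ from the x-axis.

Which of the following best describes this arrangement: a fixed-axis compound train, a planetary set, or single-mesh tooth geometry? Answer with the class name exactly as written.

single-mesh tooth geometry

single-mesh involute tooth geometry (71T wheel at module 3.213)
classification: single-mesh tooth geometry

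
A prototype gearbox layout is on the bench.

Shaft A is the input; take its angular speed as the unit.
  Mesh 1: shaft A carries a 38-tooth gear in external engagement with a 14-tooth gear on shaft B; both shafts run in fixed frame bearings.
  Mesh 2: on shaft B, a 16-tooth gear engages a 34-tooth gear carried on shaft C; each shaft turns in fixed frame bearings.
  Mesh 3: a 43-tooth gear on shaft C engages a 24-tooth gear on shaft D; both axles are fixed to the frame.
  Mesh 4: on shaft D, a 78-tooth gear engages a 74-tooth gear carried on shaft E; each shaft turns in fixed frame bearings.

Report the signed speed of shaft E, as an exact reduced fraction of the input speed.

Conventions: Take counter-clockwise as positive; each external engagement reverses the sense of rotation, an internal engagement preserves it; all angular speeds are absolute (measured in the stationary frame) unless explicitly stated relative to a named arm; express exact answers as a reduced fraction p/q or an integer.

10621/4403

4-mesh fixed-axis compound train (all bearings frame-fixed)
mesh 1 [38T→14T]: |ω|/ω_in = 1×38/14 = 19/7, sense flips to −
mesh 2 [16T→34T]: |ω|/ω_in = (19/7)×16/34 = 152/119, sense flips to +
mesh 3 [43T→24T]: |ω|/ω_in = (152/119)×43/24 = 817/357, sense flips to −
mesh 4 [78T→74T]: |ω|/ω_in = (817/357)×78/74 = 10621/4403, sense flips to +
signed output speed (× input speed) = 10621/4403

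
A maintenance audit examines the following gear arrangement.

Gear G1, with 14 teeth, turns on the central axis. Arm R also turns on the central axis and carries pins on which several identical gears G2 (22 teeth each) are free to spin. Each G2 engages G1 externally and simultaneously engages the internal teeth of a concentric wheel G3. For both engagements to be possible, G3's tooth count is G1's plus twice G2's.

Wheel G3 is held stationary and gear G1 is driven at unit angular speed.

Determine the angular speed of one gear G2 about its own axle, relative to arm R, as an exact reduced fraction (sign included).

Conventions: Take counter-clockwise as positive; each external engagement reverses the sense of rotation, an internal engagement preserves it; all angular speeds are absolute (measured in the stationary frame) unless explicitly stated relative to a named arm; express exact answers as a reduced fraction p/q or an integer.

planetary set (14T centre, 22T on arm, 58T internal) — Willis relation
ring teeth: 14 + 2·22 = 58
14(ω_sun−ω_arm) = −58(ω_ring−ω_arm),  ω_ring = 0, ω_sun = 1
14(1−ω_arm) = −58(0−ω_arm)  ⇒  72·ω_arm = 14  ⇒  ω_arm = 7/36
sun–planet mesh: 14·(1−7/36) = −22·(ω_p−ω_arm)  ⇒  ω_p−ω_arm = -203/396
exact speed ratio = -203/396

-203/396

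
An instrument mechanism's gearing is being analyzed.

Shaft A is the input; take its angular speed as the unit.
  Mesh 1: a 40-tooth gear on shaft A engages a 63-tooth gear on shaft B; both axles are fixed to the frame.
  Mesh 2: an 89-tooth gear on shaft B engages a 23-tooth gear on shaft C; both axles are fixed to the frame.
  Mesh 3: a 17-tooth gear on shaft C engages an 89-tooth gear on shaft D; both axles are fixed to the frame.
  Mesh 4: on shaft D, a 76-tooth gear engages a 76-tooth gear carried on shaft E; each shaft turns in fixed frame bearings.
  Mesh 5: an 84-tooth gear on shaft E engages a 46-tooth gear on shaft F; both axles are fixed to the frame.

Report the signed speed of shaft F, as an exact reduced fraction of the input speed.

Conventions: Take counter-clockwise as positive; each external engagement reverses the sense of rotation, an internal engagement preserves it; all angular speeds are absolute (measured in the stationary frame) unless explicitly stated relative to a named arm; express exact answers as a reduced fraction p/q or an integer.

5-mesh fixed-axis compound train (all bearings frame-fixed)
mesh 1 [40T→63T]: |ω|/ω_in = 1×40/63 = 40/63, sense flips to −
mesh 2 [89T→23T]: |ω|/ω_in = (40/63)×89/23 = 3560/1449, sense flips to +
mesh 3 [17T→89T]: |ω|/ω_in = (3560/1449)×17/89 = 680/1449, sense flips to −
mesh 4 [76T→76T]: |ω|/ω_in = (680/1449)×76/76 = 680/1449, sense flips to +
mesh 5 [84T→46T]: |ω|/ω_in = (680/1449)×84/46 = 1360/1587, sense flips to −
signed output speed (× input speed) = -1360/1587

-1360/1587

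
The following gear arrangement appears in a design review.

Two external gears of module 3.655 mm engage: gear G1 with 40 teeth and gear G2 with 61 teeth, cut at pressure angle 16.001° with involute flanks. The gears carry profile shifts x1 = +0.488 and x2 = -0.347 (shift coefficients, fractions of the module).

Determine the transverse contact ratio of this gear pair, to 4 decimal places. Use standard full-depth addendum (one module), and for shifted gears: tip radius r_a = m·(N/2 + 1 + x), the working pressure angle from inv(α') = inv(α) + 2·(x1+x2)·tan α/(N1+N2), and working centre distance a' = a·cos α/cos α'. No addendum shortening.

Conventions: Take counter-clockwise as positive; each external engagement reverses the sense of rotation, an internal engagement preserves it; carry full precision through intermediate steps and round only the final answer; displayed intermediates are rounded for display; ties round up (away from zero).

recognized (one external pair, fixed centres): single-mesh tooth geometry, m = 3.655, N1 = 40, N2 = 61
base radii: r_b1 = 70.267878, r_b2 = 107.158514
tip radii: r_a1 = 78.538640, r_a2 = 113.864215
inv(α') = inv(16.001°) + 2·(+0.488-0.347)·tan α/(40+61) = 0.00829481  ⇒  α' = 16.53950°
a' = a·cos α / cos α' = 184.5775·cos 16.001°/cos 16.53950° = 185.084502
action lengths: √(r_a1²−r_b1²) = 35.081951, √(r_a2²−r_b2²) = 38.498211
base pitch p_b = π·m·cos α = 11.037653
CR = (35.081951 + 38.498211 − 185.084502·sin 16.53950°)/11.037653 = 1.892703
contact ratio ≈ 1.8927

1.8927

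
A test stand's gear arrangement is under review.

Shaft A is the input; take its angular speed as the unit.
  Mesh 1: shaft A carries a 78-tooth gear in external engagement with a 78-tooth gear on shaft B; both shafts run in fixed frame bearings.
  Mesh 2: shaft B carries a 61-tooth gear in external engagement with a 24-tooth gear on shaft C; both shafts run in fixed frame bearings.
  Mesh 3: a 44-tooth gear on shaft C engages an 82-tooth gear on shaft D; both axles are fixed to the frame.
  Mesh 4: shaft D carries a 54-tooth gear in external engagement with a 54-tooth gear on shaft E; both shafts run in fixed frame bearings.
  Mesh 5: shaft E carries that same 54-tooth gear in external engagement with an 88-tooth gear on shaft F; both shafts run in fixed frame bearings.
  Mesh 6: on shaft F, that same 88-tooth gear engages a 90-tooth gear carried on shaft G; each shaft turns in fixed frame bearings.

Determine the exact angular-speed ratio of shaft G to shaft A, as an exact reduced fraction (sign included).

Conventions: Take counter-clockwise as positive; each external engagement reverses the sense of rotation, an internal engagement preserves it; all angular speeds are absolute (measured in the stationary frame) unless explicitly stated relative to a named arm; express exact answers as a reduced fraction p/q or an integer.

class = fixed-axis compound train [6 meshes; 6 ratios multiply, 6 sense flips]
mesh 1 [78T→78T]: running ratio 1, sense −
mesh 2 [61T→24T]: running ratio 61/24, sense +
mesh 3 [44T→82T]: running ratio 671/492, sense −
mesh 4 [54T→54T]: running ratio 671/492, sense +
mesh 5 [54T→88T]: running ratio 549/656, sense −
mesh 6 [88T→90T]: running ratio 671/820, sense +
ω_out/ω_in = 671/820

671/820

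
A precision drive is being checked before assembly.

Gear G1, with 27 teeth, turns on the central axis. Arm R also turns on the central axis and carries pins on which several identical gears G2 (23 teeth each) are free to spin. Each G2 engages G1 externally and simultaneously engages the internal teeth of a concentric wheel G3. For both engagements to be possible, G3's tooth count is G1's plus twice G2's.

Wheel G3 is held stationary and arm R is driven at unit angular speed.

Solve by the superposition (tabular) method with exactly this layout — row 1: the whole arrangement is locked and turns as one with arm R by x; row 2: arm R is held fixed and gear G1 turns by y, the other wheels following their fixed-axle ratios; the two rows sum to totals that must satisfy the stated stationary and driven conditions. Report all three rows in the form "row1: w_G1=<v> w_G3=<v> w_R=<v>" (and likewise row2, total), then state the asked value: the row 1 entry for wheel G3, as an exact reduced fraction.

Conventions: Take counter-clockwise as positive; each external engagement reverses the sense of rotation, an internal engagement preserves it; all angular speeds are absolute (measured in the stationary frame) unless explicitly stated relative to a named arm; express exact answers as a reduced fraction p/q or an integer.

recognized (axles ride arm R): planetary set, 27/23/73 teeth
row 1 (train locked, turned with arm): all members turn x
row 2: sun turns y, ring = −(27/73)·y, arm 0
boundary: total ω_ring = x − (27/73)·y = 0 and total ω_arm = x = 1  ⇒  y = 73/27, x = 1
row 2 ring = −(27/73)·73/27 = -1
totals (row 1 + row 2): sun 1 + 73/27 = 100/27, ring 1 + (-1) = 0, arm 1 + 0 = 1
asked cell (row1, ring) = 1

row1: w_G1=1 w_G3=1 w_R=1
row2: w_G1=73/27 w_G3=-1 w_R=0
total: w_G1=100/27 w_G3=0 w_R=1
asked value: 1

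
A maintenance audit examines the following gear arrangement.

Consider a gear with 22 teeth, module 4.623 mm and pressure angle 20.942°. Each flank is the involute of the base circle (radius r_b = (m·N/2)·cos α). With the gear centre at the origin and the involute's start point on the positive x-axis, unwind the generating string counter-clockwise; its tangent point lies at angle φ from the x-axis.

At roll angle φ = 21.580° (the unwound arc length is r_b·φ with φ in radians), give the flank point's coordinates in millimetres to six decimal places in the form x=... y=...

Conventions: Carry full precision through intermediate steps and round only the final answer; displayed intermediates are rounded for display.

x=50.743973 y=0.833928

class = single-mesh tooth geometry [base-circle involute, m = 4.623, 22T]
pitch radius r_p = m·N/2 = 4.623·22/2 = 50.853000
base radius r_b = r_p·cos α = 50.853000·cos 20.942° = 47.493789
roll angle φ = 21.580° = 0.37664205 rad
x = r_b·(cos φ + φ·sin φ) = 50.743973
y = r_b·(sin φ − φ·cos φ) = 0.833928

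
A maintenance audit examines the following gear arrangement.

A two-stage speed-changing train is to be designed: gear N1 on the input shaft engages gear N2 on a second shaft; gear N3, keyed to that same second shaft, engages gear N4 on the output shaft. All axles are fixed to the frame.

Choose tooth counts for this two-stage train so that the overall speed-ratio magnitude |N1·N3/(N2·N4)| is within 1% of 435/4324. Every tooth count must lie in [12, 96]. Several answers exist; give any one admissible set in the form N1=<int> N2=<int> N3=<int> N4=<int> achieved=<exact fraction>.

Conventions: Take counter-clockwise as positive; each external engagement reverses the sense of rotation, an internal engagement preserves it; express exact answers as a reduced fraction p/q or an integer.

class = fixed-axis compound train [2-stage, 435/4324 wanted]
target = 435/4324 in lowest terms: an exact hit needs N1·N3 = k·435 and N2·N4 = k·4324 for one integer k, every count in [12, 96]; additionally prefer no 1:1 stage (N1 ≠ N2, N3 ≠ N4)
k = 1: N1·N3 = 435 = 15·29, N2·N4 = 4324 = 46·94
achieved = 15·29/(46·94) = 435/4324; |achieved − target| = 0 ≤ 87/86480 ✓

N1=15 N2=46 N3=29 N4=94 achieved=435/4324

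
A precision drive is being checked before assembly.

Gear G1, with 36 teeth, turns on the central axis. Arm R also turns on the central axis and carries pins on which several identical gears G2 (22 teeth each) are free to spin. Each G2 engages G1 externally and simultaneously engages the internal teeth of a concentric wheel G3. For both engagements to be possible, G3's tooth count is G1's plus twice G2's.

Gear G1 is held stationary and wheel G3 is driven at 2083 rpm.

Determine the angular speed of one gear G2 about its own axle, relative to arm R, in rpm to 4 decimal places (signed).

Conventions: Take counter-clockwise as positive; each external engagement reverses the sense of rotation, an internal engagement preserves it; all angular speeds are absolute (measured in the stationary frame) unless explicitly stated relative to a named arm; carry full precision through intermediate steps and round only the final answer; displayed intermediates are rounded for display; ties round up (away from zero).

+2350.7210 rpm

planetary set (36T centre, 22T on arm, 80T internal) — Willis relation
normalise by the input: solve with ω_ring = 1, then scale by 2083 rpm
ring teeth: 36 + 2·22 = 80
36(ω_sun−ω_arm) = −80(ω_ring−ω_arm),  ω_sun = 0, ω_ring = 1
36(0−ω_arm) = −80(1−ω_arm)  ⇒  116·ω_arm = 80  ⇒  ω_arm = 20/29
sun–planet mesh: 36·(0−20/29) = −22·(ω_p−ω_arm)  ⇒  ω_p−ω_arm = 360/319
scale: ω_p−ω_arm = 360/319 × 2083 rpm = +2350.7210 rpm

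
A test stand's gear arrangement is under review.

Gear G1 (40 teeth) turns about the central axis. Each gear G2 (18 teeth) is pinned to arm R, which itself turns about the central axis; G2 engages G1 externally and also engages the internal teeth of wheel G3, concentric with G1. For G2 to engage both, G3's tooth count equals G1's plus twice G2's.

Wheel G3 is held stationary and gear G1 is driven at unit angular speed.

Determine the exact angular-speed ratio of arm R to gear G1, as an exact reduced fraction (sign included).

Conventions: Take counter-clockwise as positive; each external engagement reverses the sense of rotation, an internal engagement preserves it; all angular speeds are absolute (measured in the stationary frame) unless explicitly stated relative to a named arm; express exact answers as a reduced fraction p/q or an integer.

10/29

planetary set (40T centre, 18T on arm, 76T internal) — Willis relation
ring teeth: 40 + 2·18 = 76
40(ω_sun−ω_arm) = −76(ω_ring−ω_arm),  ω_ring = 0, ω_sun = 1
40(1−ω_arm) = −76(0−ω_arm)  ⇒  116·ω_arm = 40  ⇒  ω_arm = 10/29
ω_out/ω_in = 10/29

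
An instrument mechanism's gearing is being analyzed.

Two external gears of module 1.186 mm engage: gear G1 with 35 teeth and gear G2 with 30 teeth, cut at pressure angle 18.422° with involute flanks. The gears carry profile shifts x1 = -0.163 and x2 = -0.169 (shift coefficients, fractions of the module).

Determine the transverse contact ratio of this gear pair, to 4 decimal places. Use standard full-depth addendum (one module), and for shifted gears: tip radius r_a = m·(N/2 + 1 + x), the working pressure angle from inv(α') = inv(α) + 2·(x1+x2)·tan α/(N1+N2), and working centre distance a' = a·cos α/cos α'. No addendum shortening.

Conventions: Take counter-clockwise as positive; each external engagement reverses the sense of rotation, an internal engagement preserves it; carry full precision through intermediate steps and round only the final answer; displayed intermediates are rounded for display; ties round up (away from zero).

1.8837

recognized (one external pair, fixed centres): single-mesh tooth geometry, m = 1.186, N1 = 35, N2 = 30
base radii: r_b1 = 19.691405, r_b2 = 16.878347
tip radii: r_a1 = 21.747682, r_a2 = 18.775566
inv(α') = inv(18.422°) + 2·(-0.163-0.169)·tan α/(35+30) = 0.00815512  ⇒  α' = 16.44821°
a' = a·cos α / cos α' = 38.5450·cos 18.422°/cos 16.44821° = 38.130189
action lengths: √(r_a1²−r_b1²) = 9.230940, √(r_a2²−r_b2²) = 8.224554
base pitch p_b = π·m·cos α = 3.534993
CR = (9.230940 + 8.224554 − 38.130189·sin 16.44821°)/3.534993 = 1.883734
contact ratio ≈ 1.8837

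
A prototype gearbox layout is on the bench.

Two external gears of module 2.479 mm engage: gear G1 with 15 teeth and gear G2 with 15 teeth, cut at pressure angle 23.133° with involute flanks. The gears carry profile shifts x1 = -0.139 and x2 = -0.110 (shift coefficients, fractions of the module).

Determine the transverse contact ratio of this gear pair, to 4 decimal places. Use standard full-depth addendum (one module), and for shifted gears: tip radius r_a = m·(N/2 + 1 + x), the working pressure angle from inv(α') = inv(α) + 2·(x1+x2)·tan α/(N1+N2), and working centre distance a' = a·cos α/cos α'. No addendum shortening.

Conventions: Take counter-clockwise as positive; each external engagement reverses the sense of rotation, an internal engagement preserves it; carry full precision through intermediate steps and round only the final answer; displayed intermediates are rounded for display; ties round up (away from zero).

recognized (one external pair, fixed centres): single-mesh tooth geometry, m = 2.479, N1 = 15, N2 = 15
base radii: r_b1 = 17.097577, r_b2 = 17.097577
tip radii: r_a1 = 20.726919, r_a2 = 20.798810
inv(α') = inv(23.133°) + 2·(-0.139-0.110)·tan α/(15+15) = 0.01637824  ⇒  α' = 20.61652°
a' = a·cos α / cos α' = 37.1850·cos 23.133°/cos 20.61652° = 36.534922
action lengths: √(r_a1²−r_b1²) = 11.716571, √(r_a2²−r_b2²) = 11.843283
base pitch p_b = π·m·cos α = 7.161816
CR = (11.716571 + 11.843283 − 36.534922·sin 20.61652°)/7.161816 = 1.493404
contact ratio ≈ 1.4934

1.4934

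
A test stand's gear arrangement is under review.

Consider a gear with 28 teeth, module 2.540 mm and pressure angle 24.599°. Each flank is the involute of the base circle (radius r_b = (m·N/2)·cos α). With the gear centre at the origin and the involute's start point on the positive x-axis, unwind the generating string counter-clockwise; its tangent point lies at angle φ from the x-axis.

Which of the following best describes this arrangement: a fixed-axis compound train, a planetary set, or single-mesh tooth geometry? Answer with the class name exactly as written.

single-mesh tooth geometry

recognized (one wheel, involute flank): single-mesh tooth geometry, m = 2.540, N = 28
classification: single-mesh tooth geometry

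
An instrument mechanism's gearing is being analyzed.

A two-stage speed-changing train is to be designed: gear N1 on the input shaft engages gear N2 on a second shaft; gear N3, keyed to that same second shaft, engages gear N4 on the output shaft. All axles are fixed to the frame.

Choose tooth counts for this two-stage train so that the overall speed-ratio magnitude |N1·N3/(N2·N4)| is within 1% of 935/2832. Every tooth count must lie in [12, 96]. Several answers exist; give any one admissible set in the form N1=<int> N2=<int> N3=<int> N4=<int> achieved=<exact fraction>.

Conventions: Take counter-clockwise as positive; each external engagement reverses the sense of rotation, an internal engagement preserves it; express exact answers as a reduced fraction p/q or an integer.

design class (target 935/2832): fixed-axis compound train
target = 935/2832 in lowest terms: an exact hit needs N1·N3 = k·935 and N2·N4 = k·2832 for one integer k, every count in [12, 96]; additionally prefer no 1:1 stage (N1 ≠ N2, N3 ≠ N4)
k = 1: N1·N3 = 935 = 17·55, N2·N4 = 2832 = 48·59
achieved = 17·55/(48·59) = 935/2832; |achieved − target| = 0 ≤ 187/56640 ✓

N1=17 N2=48 N3=55 N4=59 achieved=935/2832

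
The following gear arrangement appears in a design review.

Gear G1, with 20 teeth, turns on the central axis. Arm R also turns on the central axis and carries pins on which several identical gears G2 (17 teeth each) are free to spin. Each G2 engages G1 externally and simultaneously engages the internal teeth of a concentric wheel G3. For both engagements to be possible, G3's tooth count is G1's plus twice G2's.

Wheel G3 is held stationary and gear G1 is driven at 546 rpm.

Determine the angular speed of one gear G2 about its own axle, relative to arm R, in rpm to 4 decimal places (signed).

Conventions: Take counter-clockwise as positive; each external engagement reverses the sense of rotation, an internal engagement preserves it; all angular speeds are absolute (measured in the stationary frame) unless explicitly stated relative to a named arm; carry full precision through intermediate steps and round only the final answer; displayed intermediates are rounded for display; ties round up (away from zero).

planetary set (20T centre, 17T on arm, 54T internal) — Willis relation
normalise by the input: solve with ω_sun = 1, then scale by 546 rpm
ring teeth: 20 + 2·17 = 54
20(ω_sun−ω_arm) = −54(ω_ring−ω_arm),  ω_ring = 0, ω_sun = 1
20(1−ω_arm) = −54(0−ω_arm)  ⇒  74·ω_arm = 20  ⇒  ω_arm = 10/37
sun–planet mesh: 20·(1−10/37) = −17·(ω_p−ω_arm)  ⇒  ω_p−ω_arm = -540/629
scale: ω_p−ω_arm = -540/629 × 546 rpm = -468.7440 rpm

-468.7440 rpm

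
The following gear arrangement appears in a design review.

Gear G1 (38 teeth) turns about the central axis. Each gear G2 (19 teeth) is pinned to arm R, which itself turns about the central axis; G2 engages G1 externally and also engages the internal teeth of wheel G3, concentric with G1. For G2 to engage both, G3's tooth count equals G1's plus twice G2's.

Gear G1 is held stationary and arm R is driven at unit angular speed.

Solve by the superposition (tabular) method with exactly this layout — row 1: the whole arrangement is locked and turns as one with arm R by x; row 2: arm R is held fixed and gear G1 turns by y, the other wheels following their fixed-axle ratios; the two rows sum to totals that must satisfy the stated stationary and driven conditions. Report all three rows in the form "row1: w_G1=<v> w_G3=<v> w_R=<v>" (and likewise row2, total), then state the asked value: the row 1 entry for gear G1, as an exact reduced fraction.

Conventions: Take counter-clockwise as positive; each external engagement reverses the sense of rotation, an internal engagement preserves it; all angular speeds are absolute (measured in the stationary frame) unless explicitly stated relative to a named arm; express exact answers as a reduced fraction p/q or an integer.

row1: w_G1=1 w_G3=1 w_R=1
row2: w_G1=-1 w_G3=1/2 w_R=0
total: w_G1=0 w_G3=3/2 w_R=1
asked value: 1

recognized (axles ride arm R): planetary set, 38/19/76 teeth
superposition row 1 [locked train]: every member turns x
row 2 (arm held, sun turns y): ω_ring = −(38/76)·y, ω_arm = 0
boundary: total ω_sun = x + y = 0 and total ω_arm = x = 1  ⇒  y = -1, x = 1
row 2 ring = −(38/76)·(-1) = 1/2
totals (row 1 + row 2): sun 1 + (-1) = 0, ring 1 + 1/2 = 3/2, arm 1 + 0 = 1
asked cell (row1, sun) = 1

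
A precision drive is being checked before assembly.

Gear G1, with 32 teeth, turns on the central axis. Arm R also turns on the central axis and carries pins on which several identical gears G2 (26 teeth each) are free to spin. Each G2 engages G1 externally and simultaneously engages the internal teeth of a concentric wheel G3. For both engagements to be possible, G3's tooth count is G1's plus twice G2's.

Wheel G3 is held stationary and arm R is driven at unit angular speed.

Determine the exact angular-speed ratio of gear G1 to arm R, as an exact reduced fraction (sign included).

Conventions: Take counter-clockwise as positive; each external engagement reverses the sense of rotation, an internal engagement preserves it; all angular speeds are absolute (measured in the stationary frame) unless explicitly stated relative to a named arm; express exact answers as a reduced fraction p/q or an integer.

planetary set (32T centre, 26T on arm, 84T internal) — Willis relation
ring teeth: 32 + 2·26 = 84
32(ω_sun−ω_arm) = −84(ω_ring−ω_arm),  ω_ring = 0, ω_arm = 1
ω_sun = 1 − (84/32)(0−1) = 29/8
ω_out/ω_in = 29/8

29/8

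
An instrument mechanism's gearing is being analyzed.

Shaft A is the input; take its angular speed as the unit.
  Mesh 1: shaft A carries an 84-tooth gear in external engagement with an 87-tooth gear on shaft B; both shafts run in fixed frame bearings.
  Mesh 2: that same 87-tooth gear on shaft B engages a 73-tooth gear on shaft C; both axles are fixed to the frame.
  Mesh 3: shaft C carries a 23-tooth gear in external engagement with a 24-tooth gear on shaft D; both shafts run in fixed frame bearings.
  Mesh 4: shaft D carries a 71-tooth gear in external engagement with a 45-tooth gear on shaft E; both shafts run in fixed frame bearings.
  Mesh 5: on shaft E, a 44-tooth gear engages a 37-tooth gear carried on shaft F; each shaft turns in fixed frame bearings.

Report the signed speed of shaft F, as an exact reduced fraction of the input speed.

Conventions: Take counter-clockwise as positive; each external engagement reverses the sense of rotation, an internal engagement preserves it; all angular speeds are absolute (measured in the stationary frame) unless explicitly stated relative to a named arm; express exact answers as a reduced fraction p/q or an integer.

-251482/121545

5-mesh fixed-axis compound train (all bearings frame-fixed)
mesh 1 [84T→87T]: |ω|/ω_in = 1×84/87 = 28/29, sense flips to −
mesh 2 [87T→73T]: |ω|/ω_in = (28/29)×87/73 = 84/73, sense flips to +
mesh 3 [23T→24T]: |ω|/ω_in = (84/73)×23/24 = 161/146, sense flips to −
mesh 4 [71T→45T]: |ω|/ω_in = (161/146)×71/45 = 11431/6570, sense flips to +
mesh 5 [44T→37T]: |ω|/ω_in = (11431/6570)×44/37 = 251482/121545, sense flips to −
signed output speed (× input speed) = -251482/121545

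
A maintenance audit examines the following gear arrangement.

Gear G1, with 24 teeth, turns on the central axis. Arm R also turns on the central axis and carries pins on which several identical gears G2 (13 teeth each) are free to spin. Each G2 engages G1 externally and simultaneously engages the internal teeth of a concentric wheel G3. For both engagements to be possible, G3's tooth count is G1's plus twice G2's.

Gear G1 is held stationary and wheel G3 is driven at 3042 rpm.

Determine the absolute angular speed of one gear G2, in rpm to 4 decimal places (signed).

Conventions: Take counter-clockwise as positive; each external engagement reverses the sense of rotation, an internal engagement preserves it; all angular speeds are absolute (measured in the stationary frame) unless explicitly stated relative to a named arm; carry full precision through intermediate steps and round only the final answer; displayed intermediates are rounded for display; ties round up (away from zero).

+5850.0000 rpm

topology: planetary set — G1 24T / G2 13T / G3 50T, arm = carrier (Willis)
normalise by the input: solve with ω_ring = 1, then scale by 3042 rpm
ring teeth: 24 + 2·13 = 50
24(ω_sun−ω_arm) = −50(ω_ring−ω_arm),  ω_sun = 0, ω_ring = 1
24(0−ω_arm) = −50(1−ω_arm)  ⇒  74·ω_arm = 50  ⇒  ω_arm = 25/37
sun–planet mesh: 24·(0−25/37) = −13·(ω_p−ω_arm)  ⇒  ω_p−ω_arm = 600/481
ω_p = 25/37 + 600/481 = 25/13
scale: ω_p = 25/13 × 3042 rpm = +5850.0000 rpm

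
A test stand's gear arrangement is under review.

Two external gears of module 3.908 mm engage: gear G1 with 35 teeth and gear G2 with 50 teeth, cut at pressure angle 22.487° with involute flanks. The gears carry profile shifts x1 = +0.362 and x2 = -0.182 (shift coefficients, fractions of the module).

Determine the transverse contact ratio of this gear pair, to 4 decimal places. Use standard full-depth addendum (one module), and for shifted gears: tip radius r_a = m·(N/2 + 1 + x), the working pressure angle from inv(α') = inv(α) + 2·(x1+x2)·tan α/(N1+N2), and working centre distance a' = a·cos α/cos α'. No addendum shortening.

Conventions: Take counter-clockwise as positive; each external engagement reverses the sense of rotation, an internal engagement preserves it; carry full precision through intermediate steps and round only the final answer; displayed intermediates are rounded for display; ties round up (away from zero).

1.5606

recognized (one external pair, fixed centres): single-mesh tooth geometry, m = 3.908, N1 = 35, N2 = 50
base radii: r_b1 = 63.190058, r_b2 = 90.271511
tip radii: r_a1 = 73.712696, r_a2 = 100.896744
inv(α') = inv(22.487°) + 2·(+0.362-0.182)·tan α/(35+50) = 0.02322877  ⇒  α' = 23.05698°
a' = a·cos α / cos α' = 166.0900·cos 22.487°/cos 23.05698° = 166.785055
action lengths: √(r_a1²−r_b1²) = 37.954949, √(r_a2²−r_b2²) = 45.068916
base pitch p_b = π·m·cos α = 11.343853
CR = (37.954949 + 45.068916 − 166.785055·sin 23.05698°)/11.343853 = 1.560590
contact ratio ≈ 1.5606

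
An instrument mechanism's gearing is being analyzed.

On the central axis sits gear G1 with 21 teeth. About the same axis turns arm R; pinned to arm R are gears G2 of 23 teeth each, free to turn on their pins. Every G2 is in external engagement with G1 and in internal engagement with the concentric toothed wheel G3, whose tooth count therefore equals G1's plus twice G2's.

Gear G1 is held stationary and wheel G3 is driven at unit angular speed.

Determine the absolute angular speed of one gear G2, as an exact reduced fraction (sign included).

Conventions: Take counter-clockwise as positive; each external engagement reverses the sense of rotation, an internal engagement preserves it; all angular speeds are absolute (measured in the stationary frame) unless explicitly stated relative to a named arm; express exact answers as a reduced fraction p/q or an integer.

recognized (axles ride arm R): planetary set, 21/23/67 teeth
ring teeth: 21 + 2·23 = 67
21(ω_sun−ω_arm) = −67(ω_ring−ω_arm),  ω_sun = 0, ω_ring = 1
21(0−ω_arm) = −67(1−ω_arm)  ⇒  88·ω_arm = 67  ⇒  ω_arm = 67/88
sun–planet mesh: 21·(0−67/88) = −23·(ω_p−ω_arm)  ⇒  ω_p−ω_arm = 1407/2024
ω_p = 67/88 + 1407/2024 = 67/46
exact speed ratio = 67/46

67/46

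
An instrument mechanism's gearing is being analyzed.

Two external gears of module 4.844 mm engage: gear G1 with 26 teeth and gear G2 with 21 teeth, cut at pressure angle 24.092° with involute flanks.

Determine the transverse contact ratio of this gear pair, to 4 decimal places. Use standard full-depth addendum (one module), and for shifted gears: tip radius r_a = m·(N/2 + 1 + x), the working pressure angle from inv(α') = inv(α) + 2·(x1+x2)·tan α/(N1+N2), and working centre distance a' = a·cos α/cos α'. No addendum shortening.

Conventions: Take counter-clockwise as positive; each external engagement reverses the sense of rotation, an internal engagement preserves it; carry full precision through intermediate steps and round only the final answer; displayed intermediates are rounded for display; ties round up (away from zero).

class = single-mesh tooth geometry [involute pair 26T × 21T, m = 4.844]
base radii: r_b1 = 57.486584, r_b2 = 46.431471
tip radii: r_a1 = 67.816000, r_a2 = 55.706000
no profile shift: α' = α, a' = a
action lengths: √(r_a1²−r_b1²) = 35.976417, √(r_a2²−r_b2²) = 30.777864
base pitch p_b = π·m·cos α = 13.892264
CR = (35.976417 + 30.777864 − 113.834000·sin 24.09200°)/13.892264 = 1.460302
contact ratio ≈ 1.4603

1.4603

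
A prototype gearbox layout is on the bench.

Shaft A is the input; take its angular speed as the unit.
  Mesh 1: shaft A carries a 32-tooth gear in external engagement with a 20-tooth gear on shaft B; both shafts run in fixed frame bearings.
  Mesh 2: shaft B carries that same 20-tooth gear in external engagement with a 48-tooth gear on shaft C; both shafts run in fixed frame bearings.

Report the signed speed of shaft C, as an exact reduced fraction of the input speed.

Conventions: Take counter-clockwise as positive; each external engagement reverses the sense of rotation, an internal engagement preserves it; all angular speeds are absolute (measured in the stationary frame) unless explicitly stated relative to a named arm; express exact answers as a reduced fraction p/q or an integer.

2/3

2-mesh fixed-axis compound train (all bearings frame-fixed)
mesh 1 [32T→20T]: |ω|/ω_in = 1×32/20 = 8/5, sense flips to −
mesh 2 [20T→48T]: |ω|/ω_in = (8/5)×20/48 = 2/3, sense flips to +
signed output speed (× input speed) = 2/3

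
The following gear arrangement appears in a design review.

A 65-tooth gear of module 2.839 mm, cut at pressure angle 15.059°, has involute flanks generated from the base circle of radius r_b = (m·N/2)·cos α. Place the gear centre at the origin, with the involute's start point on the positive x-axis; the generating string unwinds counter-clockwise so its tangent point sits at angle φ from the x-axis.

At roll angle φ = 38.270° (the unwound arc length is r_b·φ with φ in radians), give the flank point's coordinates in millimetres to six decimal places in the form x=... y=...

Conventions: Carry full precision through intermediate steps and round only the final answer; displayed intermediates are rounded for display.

x=106.811782 y=8.461705

recognized (one wheel, involute flank): single-mesh tooth geometry, m = 2.839, N = 65
pitch radius r_p = m·N/2 = 2.839·65/2 = 92.267500
base radius r_b = r_p·cos α = 92.267500·cos 15.059° = 89.098923
roll angle φ = 38.270° = 0.66793750 rad
x = r_b·(cos φ + φ·sin φ) = 106.811782
y = r_b·(sin φ − φ·cos φ) = 8.461705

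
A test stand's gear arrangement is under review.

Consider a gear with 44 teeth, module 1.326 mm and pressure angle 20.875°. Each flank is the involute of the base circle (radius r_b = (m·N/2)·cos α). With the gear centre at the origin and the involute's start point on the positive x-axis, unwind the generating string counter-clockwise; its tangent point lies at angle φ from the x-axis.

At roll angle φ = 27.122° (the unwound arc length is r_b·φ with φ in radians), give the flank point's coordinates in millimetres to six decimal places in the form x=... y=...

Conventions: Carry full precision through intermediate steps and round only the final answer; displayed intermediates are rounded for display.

x=30.142050 y=0.942309

single-mesh involute tooth geometry (44T wheel at module 1.326)
pitch radius r_p = m·N/2 = 1.326·44/2 = 29.172000
base radius r_b = r_p·cos α = 29.172000·cos 20.875° = 27.257151
roll angle φ = 27.122° = 0.47336820 rad
x = r_b·(cos φ + φ·sin φ) = 30.142050
y = r_b·(sin φ − φ·cos φ) = 0.942309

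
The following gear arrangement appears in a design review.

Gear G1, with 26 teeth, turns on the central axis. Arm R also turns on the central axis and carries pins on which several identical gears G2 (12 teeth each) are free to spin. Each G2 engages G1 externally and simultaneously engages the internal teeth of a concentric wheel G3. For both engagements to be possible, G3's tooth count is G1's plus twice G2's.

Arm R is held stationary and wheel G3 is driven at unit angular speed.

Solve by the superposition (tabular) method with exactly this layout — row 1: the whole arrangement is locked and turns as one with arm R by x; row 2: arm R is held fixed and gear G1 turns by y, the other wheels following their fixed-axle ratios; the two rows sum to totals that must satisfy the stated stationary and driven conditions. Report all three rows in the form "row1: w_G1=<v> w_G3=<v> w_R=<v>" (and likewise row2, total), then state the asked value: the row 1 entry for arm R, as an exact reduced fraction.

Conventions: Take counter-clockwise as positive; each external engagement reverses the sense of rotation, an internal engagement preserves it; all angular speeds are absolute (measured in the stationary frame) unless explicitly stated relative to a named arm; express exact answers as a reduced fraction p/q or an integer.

class = planetary set [G3 = 26+2·12 = 50; Willis about the carrier]
row 1: whole set turns with the arm by x
row 2: sun turns y, ring = −(26/50)·y, arm 0
boundary: total ω_arm = x = 0 and total ω_ring = x − (26/50)·y = 1  ⇒  y = -25/13, x = 0
row 2 ring = −(26/50)·(-25/13) = 1
totals (row 1 + row 2): sun 0 + (-25/13) = -25/13, ring 0 + 1 = 1, arm 0 + 0 = 0
asked cell (row1, arm) = 0

row1: w_G1=0 w_G3=0 w_R=0
row2: w_G1=-25/13 w_G3=1 w_R=0
total: w_G1=-25/13 w_G3=1 w_R=0
asked value: 0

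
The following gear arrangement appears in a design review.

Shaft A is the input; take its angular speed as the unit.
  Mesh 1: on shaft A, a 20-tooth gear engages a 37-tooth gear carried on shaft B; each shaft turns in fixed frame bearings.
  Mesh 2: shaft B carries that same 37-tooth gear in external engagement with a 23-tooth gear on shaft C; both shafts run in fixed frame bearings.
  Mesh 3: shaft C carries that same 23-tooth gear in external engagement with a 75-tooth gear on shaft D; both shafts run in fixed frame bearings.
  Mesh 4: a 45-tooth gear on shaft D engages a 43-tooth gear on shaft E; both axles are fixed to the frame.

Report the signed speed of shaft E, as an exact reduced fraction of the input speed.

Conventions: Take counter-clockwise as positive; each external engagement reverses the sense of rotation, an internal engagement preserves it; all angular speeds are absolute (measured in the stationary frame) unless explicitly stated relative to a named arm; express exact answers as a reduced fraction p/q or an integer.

4-mesh fixed-axis compound train (all bearings frame-fixed)
mesh 1 [20T→37T]: |ω|/ω_in = 1×20/37 = 20/37, sense flips to −
mesh 2 [37T→23T]: |ω|/ω_in = (20/37)×37/23 = 20/23, sense flips to +
mesh 3 [23T→75T]: |ω|/ω_in = (20/23)×23/75 = 4/15, sense flips to −
mesh 4 [45T→43T]: |ω|/ω_in = (4/15)×45/43 = 12/43, sense flips to +
signed output speed (× input speed) = 12/43

12/43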